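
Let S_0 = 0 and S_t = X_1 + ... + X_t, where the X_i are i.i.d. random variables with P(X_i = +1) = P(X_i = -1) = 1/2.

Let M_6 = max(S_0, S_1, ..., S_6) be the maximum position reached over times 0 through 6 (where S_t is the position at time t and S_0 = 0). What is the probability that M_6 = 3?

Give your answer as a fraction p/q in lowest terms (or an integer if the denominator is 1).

Answer: 3/32

Derivation:
Let M_6 = max(S_0,...,S_6). Use the reflection principle: for j ≥ 1, #{paths with M_6 ≥ j} = #{S_6 ≥ j} + #{S_6 ≥ j+1}.
By reflection, #{M_6 ≥ 3} = #{S_6 ≥ 3} + #{S_6 ≥ 4} = 7 + 7 = 14.
#{M_6 ≥ 4} = #{S_6 ≥ 4} + #{S_6 ≥ 5} = 7 + 1 = 8.
#{M_6 = 3} = 14 - 8 = 6.
P(M_6 = 3) = 6/64 = 3/32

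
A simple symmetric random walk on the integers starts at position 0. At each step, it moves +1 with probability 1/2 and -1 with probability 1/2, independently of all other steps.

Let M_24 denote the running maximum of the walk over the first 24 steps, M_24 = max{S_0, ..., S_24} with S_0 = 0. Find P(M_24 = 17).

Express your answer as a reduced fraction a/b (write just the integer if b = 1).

Let M_24 = max(S_0,...,S_24). Use the reflection principle: for j ≥ 1, #{paths with M_24 ≥ j} = #{S_24 ≥ j} + #{S_24 ≥ j+1}.
By reflection, #{M_24 ≥ 17} = #{S_24 ≥ 17} + #{S_24 ≥ 18} = 2325 + 2325 = 4650.
#{M_24 ≥ 18} = #{S_24 ≥ 18} + #{S_24 ≥ 19} = 2325 + 301 = 2626.
#{M_24 = 17} = 4650 - 2626 = 2024.
P(M_24 = 17) = 2024/16777216 = 253/2097152

Answer: 253/2097152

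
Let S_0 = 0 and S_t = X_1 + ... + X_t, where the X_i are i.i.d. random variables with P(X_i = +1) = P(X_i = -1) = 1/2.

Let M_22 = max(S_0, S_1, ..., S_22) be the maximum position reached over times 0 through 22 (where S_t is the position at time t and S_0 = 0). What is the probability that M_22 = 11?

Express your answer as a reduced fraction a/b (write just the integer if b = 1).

Answer: 13167/2097152

Derivation:
Let M_22 = max(S_0,...,S_22). Use the reflection principle: for j ≥ 1, #{paths with M_22 ≥ j} = #{S_22 ≥ j} + #{S_22 ≥ j+1}.
By reflection, #{M_22 ≥ 11} = #{S_22 ≥ 11} + #{S_22 ≥ 12} = 35443 + 35443 = 70886.
#{M_22 ≥ 12} = #{S_22 ≥ 12} + #{S_22 ≥ 13} = 35443 + 9109 = 44552.
#{M_22 = 11} = 70886 - 44552 = 26334.
P(M_22 = 11) = 26334/4194304 = 13167/2097152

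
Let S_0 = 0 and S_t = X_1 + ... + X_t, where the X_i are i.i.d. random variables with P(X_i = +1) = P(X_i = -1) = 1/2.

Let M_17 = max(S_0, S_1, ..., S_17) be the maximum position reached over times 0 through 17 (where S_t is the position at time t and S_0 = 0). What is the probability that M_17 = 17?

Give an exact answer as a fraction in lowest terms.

Answer: 1/131072

Derivation:
Let M_17 = max(S_0,...,S_17). Use the reflection principle: for j ≥ 1, #{paths with M_17 ≥ j} = #{S_17 ≥ j} + #{S_17 ≥ j+1}.
By reflection, #{M_17 ≥ 17} = #{S_17 ≥ 17} + #{S_17 ≥ 18} = 1 + 0 = 1.
#{M_17 ≥ 18} = #{S_17 ≥ 18} + #{S_17 ≥ 19} = 0 + 0 = 0.
#{M_17 = 17} = 1 - 0 = 1.
P(M_17 = 17) = 1/131072 = 1/131072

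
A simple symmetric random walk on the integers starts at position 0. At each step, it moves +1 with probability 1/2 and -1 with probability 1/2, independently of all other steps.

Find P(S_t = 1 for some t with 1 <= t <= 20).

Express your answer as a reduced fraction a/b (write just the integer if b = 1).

Count via complement. Let g(t,s) = #length-t paths at position s with S_1..S_t all ≠ 1.
g(t,s) = g(t-1,s-1) + g(t-1,s+1) for s ≠ 1; g(t,1) = 0.
t=0: g(0,0)=1
t=1: g(1,-1)=1
t=2: g(2,-2)=1 g(2,0)=1
t=3: g(3,-3)=1 g(3,-1)=2
t=4: g(4,-4)=1 g(4,-2)=3 g(4,0)=2
t=5: g(5,-5)=1 g(5,-3)=4 g(5,-1)=5
t=6: g(6,-6)=1 g(6,-4)=5 g(6,-2)=9 g(6,0)=5
t=7: g(7,-7)=1 g(7,-5)=6 g(7,-3)=14 g(7,-1)=14
t=8: g(8,-8)=1 g(8,-6)=7 g(8,-4)=20 g(8,-2)=28 g(8,0)=14
t=9: g(9,-9)=1 g(9,-7)=8 g(9,-5)=27 g(9,-3)=48 g(9,-1)=42
t=10: g(10,-10)=1 g(10,-8)=9 g(10,-6)=35 g(10,-4)=75 g(10,-2)=90 g(10,0)=42
t=11: g(11,-11)=1 g(11,-9)=10 g(11,-7)=44 g(11,-5)=110 g(11,-3)=165 g(11,-1)=132
t=12: g(12,-12)=1 g(12,-10)=11 g(12,-8)=54 g(12,-6)=154 g(12,-4)=275 g(12,-2)=297 g(12,0)=132
t=13: g(13,-13)=1 g(13,-11)=12 g(13,-9)=65 g(13,-7)=208 g(13,-5)=429 g(13,-3)=572 g(13,-1)=429
t=14: g(14,-14)=1 g(14,-12)=13 g(14,-10)=77 g(14,-8)=273 g(14,-6)=637 g(14,-4)=1001 g(14,-2)=1001 g(14,0)=429
t=15: g(15,-15)=1 g(15,-13)=14 g(15,-11)=90 g(15,-9)=350 g(15,-7)=910 g(15,-5)=1638 g(15,-3)=2002 g(15,-1)=1430
t=16: g(16,-16)=1 g(16,-14)=15 g(16,-12)=104 g(16,-10)=440 g(16,-8)=1260 g(16,-6)=2548 g(16,-4)=3640 g(16,-2)=3432 g(16,0)=1430
t=17: g(17,-17)=1 g(17,-15)=16 g(17,-13)=119 g(17,-11)=544 g(17,-9)=1700 g(17,-7)=3808 g(17,-5)=6188 g(17,-3)=7072 g(17,-1)=4862
t=18: g(18,-18)=1 g(18,-16)=17 g(18,-14)=135 g(18,-12)=663 g(18,-10)=2244 g(18,-8)=5508 g(18,-6)=9996 g(18,-4)=13260 g(18,-2)=11934 g(18,0)=4862
t=19: g(19,-19)=1 g(19,-17)=18 g(19,-15)=152 g(19,-13)=798 g(19,-11)=2907 g(19,-9)=7752 g(19,-7)=15504 g(19,-5)=23256 g(19,-3)=25194 g(19,-1)=16796
t=20: g(20,-20)=1 g(20,-18)=19 g(20,-16)=170 g(20,-14)=950 g(20,-12)=3705 g(20,-10)=10659 g(20,-8)=23256 g(20,-6)=38760 g(20,-4)=48450 g(20,-2)=41990 g(20,0)=16796
Paths never hitting 1: Σ_s g(20,s) = 184756
Paths hitting 1: 2^20 - 184756 = 863820
P = 863820/1048576 = 215955/262144

Answer: 215955/262144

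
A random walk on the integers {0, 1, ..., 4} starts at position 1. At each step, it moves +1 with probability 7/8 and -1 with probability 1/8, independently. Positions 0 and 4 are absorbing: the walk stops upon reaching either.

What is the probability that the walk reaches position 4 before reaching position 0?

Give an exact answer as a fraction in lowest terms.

Biased walk: p = 7/8, q = 1/8, r = q/p = 1/7
Gambler's ruin: P(hit 4 before 0 | start at 1) = (1 - r^a)/(1 - r^N)
r^1 = 1/7; r^4 = 1/2401
P = (1 - 1/7) / (1 - 1/2401) = 6/7 / 2400/2401 = 343/400

Answer: 343/400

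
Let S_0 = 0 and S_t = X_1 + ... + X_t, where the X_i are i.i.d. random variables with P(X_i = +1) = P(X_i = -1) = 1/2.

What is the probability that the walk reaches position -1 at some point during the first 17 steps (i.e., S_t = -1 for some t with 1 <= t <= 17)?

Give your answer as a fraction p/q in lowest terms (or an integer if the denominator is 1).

Count via complement. Let g(t,s) = #length-t paths at position s with S_1..S_t all ≠ -1.
g(t,s) = g(t-1,s-1) + g(t-1,s+1) for s ≠ -1; g(t,-1) = 0.
t=0: g(0,0)=1
t=1: g(1,1)=1
t=2: g(2,0)=1 g(2,2)=1
t=3: g(3,1)=2 g(3,3)=1
t=4: g(4,0)=2 g(4,2)=3 g(4,4)=1
t=5: g(5,1)=5 g(5,3)=4 g(5,5)=1
t=6: g(6,0)=5 g(6,2)=9 g(6,4)=5 g(6,6)=1
t=7: g(7,1)=14 g(7,3)=14 g(7,5)=6 g(7,7)=1
t=8: g(8,0)=14 g(8,2)=28 g(8,4)=20 g(8,6)=7 g(8,8)=1
t=9: g(9,1)=42 g(9,3)=48 g(9,5)=27 g(9,7)=8 g(9,9)=1
t=10: g(10,0)=42 g(10,2)=90 g(10,4)=75 g(10,6)=35 g(10,8)=9 g(10,10)=1
t=11: g(11,1)=132 g(11,3)=165 g(11,5)=110 g(11,7)=44 g(11,9)=10 g(11,11)=1
t=12: g(12,0)=132 g(12,2)=297 g(12,4)=275 g(12,6)=154 g(12,8)=54 g(12,10)=11 g(12,12)=1
t=13: g(13,1)=429 g(13,3)=572 g(13,5)=429 g(13,7)=208 g(13,9)=65 g(13,11)=12 g(13,13)=1
t=14: g(14,0)=429 g(14,2)=1001 g(14,4)=1001 g(14,6)=637 g(14,8)=273 g(14,10)=77 g(14,12)=13 g(14,14)=1
t=15: g(15,1)=1430 g(15,3)=2002 g(15,5)=1638 g(15,7)=910 g(15,9)=350 g(15,11)=90 g(15,13)=14 g(15,15)=1
t=16: g(16,0)=1430 g(16,2)=3432 g(16,4)=3640 g(16,6)=2548 g(16,8)=1260 g(16,10)=440 g(16,12)=104 g(16,14)=15 g(16,16)=1
t=17: g(17,1)=4862 g(17,3)=7072 g(17,5)=6188 g(17,7)=3808 g(17,9)=1700 g(17,11)=544 g(17,13)=119 g(17,15)=16 g(17,17)=1
Paths never hitting -1: Σ_s g(17,s) = 24310
Paths hitting -1: 2^17 - 24310 = 106762
P = 106762/131072 = 53381/65536

Answer: 53381/65536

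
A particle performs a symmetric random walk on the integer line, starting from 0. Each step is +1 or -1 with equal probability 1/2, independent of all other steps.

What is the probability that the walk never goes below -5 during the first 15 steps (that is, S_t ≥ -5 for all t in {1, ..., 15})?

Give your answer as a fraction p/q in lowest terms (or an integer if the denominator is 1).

Let f(t,s) = #length-t paths at position s with S_1..S_t all ≥ -5.
f(t,s) = f(t-1,s-1) + f(t-1,s+1) for s ≥ -5; f(t,s) = 0 for s < -5.
t=0: f(0,0)=1
t=1: f(1,-1)=1 f(1,1)=1
t=2: f(2,-2)=1 f(2,0)=2 f(2,2)=1
t=3: f(3,-3)=1 f(3,-1)=3 f(3,1)=3 f(3,3)=1
t=4: f(4,-4)=1 f(4,-2)=4 f(4,0)=6 f(4,2)=4 f(4,4)=1
t=5: f(5,-5)=1 f(5,-3)=5 f(5,-1)=10 f(5,1)=10 f(5,3)=5 f(5,5)=1
t=6: f(6,-4)=6 f(6,-2)=15 f(6,0)=20 f(6,2)=15 f(6,4)=6 f(6,6)=1
t=7: f(7,-5)=6 f(7,-3)=21 f(7,-1)=35 f(7,1)=35 f(7,3)=21 f(7,5)=7 f(7,7)=1
t=8: f(8,-4)=27 f(8,-2)=56 f(8,0)=70 f(8,2)=56 f(8,4)=28 f(8,6)=8 f(8,8)=1
t=9: f(9,-5)=27 f(9,-3)=83 f(9,-1)=126 f(9,1)=126 f(9,3)=84 f(9,5)=36 f(9,7)=9 f(9,9)=1
t=10: f(10,-4)=110 f(10,-2)=209 f(10,0)=252 f(10,2)=210 f(10,4)=120 f(10,6)=45 f(10,8)=10 f(10,10)=1
t=11: f(11,-5)=110 f(11,-3)=319 f(11,-1)=461 f(11,1)=462 f(11,3)=330 f(11,5)=165 f(11,7)=55 f(11,9)=11 f(11,11)=1
t=12: f(12,-4)=429 f(12,-2)=780 f(12,0)=923 f(12,2)=792 f(12,4)=495 f(12,6)=220 f(12,8)=66 f(12,10)=12 f(12,12)=1
t=13: f(13,-5)=429 f(13,-3)=1209 f(13,-1)=1703 f(13,1)=1715 f(13,3)=1287 f(13,5)=715 f(13,7)=286 f(13,9)=78 f(13,11)=13 f(13,13)=1
t=14: f(14,-4)=1638 f(14,-2)=2912 f(14,0)=3418 f(14,2)=3002 f(14,4)=2002 f(14,6)=1001 f(14,8)=364 f(14,10)=91 f(14,12)=14 f(14,14)=1
t=15: f(15,-5)=1638 f(15,-3)=4550 f(15,-1)=6330 f(15,1)=6420 f(15,3)=5004 f(15,5)=3003 f(15,7)=1365 f(15,9)=455 f(15,11)=105 f(15,13)=15 f(15,15)=1
Σ_s f(15,s) = 28886
P = 28886/32768 = 14443/16384

Answer: 14443/16384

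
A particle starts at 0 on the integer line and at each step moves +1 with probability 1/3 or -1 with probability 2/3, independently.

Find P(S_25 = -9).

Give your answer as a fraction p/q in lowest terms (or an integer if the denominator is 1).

To reach position -9 after 25 steps: need 8 steps of +1 and 17 steps of -1.
Number of such sequences: C(25,8) = 1081575
Each has probability (1/3)^8 · (2/3)^17 = 131072/847288609443
P = 1081575 · 131072/847288609443 = 15751577600/94143178827

Answer: 15751577600/94143178827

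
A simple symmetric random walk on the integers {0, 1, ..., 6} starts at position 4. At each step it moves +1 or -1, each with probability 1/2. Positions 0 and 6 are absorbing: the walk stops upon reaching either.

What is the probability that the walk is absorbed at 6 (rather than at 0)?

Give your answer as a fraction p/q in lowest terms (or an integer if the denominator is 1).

Answer: 2/3

Derivation:
Symmetric walk (p = 1/2): the harmonic-function argument gives P(hit 6 before 0 | start at 4) = a/N.
P = 4/6 = 2/3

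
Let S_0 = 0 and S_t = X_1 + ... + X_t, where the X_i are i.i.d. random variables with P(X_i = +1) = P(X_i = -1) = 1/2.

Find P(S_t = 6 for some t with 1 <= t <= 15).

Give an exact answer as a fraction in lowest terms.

Answer: 1941/16384

Derivation:
Count via complement. Let g(t,s) = #length-t paths at position s with S_1..S_t all ≠ 6.
g(t,s) = g(t-1,s-1) + g(t-1,s+1) for s ≠ 6; g(t,6) = 0.
t=0: g(0,0)=1
t=1: g(1,-1)=1 g(1,1)=1
t=2: g(2,-2)=1 g(2,0)=2 g(2,2)=1
t=3: g(3,-3)=1 g(3,-1)=3 g(3,1)=3 g(3,3)=1
t=4: g(4,-4)=1 g(4,-2)=4 g(4,0)=6 g(4,2)=4 g(4,4)=1
t=5: g(5,-5)=1 g(5,-3)=5 g(5,-1)=10 g(5,1)=10 g(5,3)=5 g(5,5)=1
t=6: g(6,-6)=1 g(6,-4)=6 g(6,-2)=15 g(6,0)=20 g(6,2)=15 g(6,4)=6
t=7: g(7,-7)=1 g(7,-5)=7 g(7,-3)=21 g(7,-1)=35 g(7,1)=35 g(7,3)=21 g(7,5)=6
t=8: g(8,-8)=1 g(8,-6)=8 g(8,-4)=28 g(8,-2)=56 g(8,0)=70 g(8,2)=56 g(8,4)=27
t=9: g(9,-9)=1 g(9,-7)=9 g(9,-5)=36 g(9,-3)=84 g(9,-1)=126 g(9,1)=126 g(9,3)=83 g(9,5)=27
t=10: g(10,-10)=1 g(10,-8)=10 g(10,-6)=45 g(10,-4)=120 g(10,-2)=210 g(10,0)=252 g(10,2)=209 g(10,4)=110
t=11: g(11,-11)=1 g(11,-9)=11 g(11,-7)=55 g(11,-5)=165 g(11,-3)=330 g(11,-1)=462 g(11,1)=461 g(11,3)=319 g(11,5)=110
t=12: g(12,-12)=1 g(12,-10)=12 g(12,-8)=66 g(12,-6)=220 g(12,-4)=495 g(12,-2)=792 g(12,0)=923 g(12,2)=780 g(12,4)=429
t=13: g(13,-13)=1 g(13,-11)=13 g(13,-9)=78 g(13,-7)=286 g(13,-5)=715 g(13,-3)=1287 g(13,-1)=1715 g(13,1)=1703 g(13,3)=1209 g(13,5)=429
t=14: g(14,-14)=1 g(14,-12)=14 g(14,-10)=91 g(14,-8)=364 g(14,-6)=1001 g(14,-4)=2002 g(14,-2)=3002 g(14,0)=3418 g(14,2)=2912 g(14,4)=1638
t=15: g(15,-15)=1 g(15,-13)=15 g(15,-11)=105 g(15,-9)=455 g(15,-7)=1365 g(15,-5)=3003 g(15,-3)=5004 g(15,-1)=6420 g(15,1)=6330 g(15,3)=4550 g(15,5)=1638
Paths never hitting 6: Σ_s g(15,s) = 28886
Paths hitting 6: 2^15 - 28886 = 3882
P = 3882/32768 = 1941/16384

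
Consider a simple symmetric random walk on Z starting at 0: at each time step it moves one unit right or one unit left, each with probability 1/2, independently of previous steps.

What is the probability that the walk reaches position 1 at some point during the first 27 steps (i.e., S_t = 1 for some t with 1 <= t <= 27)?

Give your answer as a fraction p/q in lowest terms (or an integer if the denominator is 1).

Count via complement. Let g(t,s) = #length-t paths at position s with S_1..S_t all ≠ 1.
g(t,s) = g(t-1,s-1) + g(t-1,s+1) for s ≠ 1; g(t,1) = 0.
t=0: g(0,0)=1
t=1: g(1,-1)=1
t=2: g(2,-2)=1 g(2,0)=1
t=3: g(3,-3)=1 g(3,-1)=2
t=4: g(4,-4)=1 g(4,-2)=3 g(4,0)=2
t=5: g(5,-5)=1 g(5,-3)=4 g(5,-1)=5
t=6: g(6,-6)=1 g(6,-4)=5 g(6,-2)=9 g(6,0)=5
t=7: g(7,-7)=1 g(7,-5)=6 g(7,-3)=14 g(7,-1)=14
t=8: g(8,-8)=1 g(8,-6)=7 g(8,-4)=20 g(8,-2)=28 g(8,0)=14
t=9: g(9,-9)=1 g(9,-7)=8 g(9,-5)=27 g(9,-3)=48 g(9,-1)=42
t=10: g(10,-10)=1 g(10,-8)=9 g(10,-6)=35 g(10,-4)=75 g(10,-2)=90 g(10,0)=42
t=11: g(11,-11)=1 g(11,-9)=10 g(11,-7)=44 g(11,-5)=110 g(11,-3)=165 g(11,-1)=132
t=12: g(12,-12)=1 g(12,-10)=11 g(12,-8)=54 g(12,-6)=154 g(12,-4)=275 g(12,-2)=297 g(12,0)=132
t=13: g(13,-13)=1 g(13,-11)=12 g(13,-9)=65 g(13,-7)=208 g(13,-5)=429 g(13,-3)=572 g(13,-1)=429
t=14: g(14,-14)=1 g(14,-12)=13 g(14,-10)=77 g(14,-8)=273 g(14,-6)=637 g(14,-4)=1001 g(14,-2)=1001 g(14,0)=429
t=15: g(15,-15)=1 g(15,-13)=14 g(15,-11)=90 g(15,-9)=350 g(15,-7)=910 g(15,-5)=1638 g(15,-3)=2002 g(15,-1)=1430
t=16: g(16,-16)=1 g(16,-14)=15 g(16,-12)=104 g(16,-10)=440 g(16,-8)=1260 g(16,-6)=2548 g(16,-4)=3640 g(16,-2)=3432 g(16,0)=1430
t=17: g(17,-17)=1 g(17,-15)=16 g(17,-13)=119 g(17,-11)=544 g(17,-9)=1700 g(17,-7)=3808 g(17,-5)=6188 g(17,-3)=7072 g(17,-1)=4862
t=18: g(18,-18)=1 g(18,-16)=17 g(18,-14)=135 g(18,-12)=663 g(18,-10)=2244 g(18,-8)=5508 g(18,-6)=9996 g(18,-4)=13260 g(18,-2)=11934 g(18,0)=4862
t=19: g(19,-19)=1 g(19,-17)=18 g(19,-15)=152 g(19,-13)=798 g(19,-11)=2907 g(19,-9)=7752 g(19,-7)=15504 g(19,-5)=23256 g(19,-3)=25194 g(19,-1)=16796
t=20: g(20,-20)=1 g(20,-18)=19 g(20,-16)=170 g(20,-14)=950 g(20,-12)=3705 g(20,-10)=10659 g(20,-8)=23256 g(20,-6)=38760 g(20,-4)=48450 g(20,-2)=41990 g(20,0)=16796
t=21: g(21,-21)=1 g(21,-19)=20 g(21,-17)=189 g(21,-15)=1120 g(21,-13)=4655 g(21,-11)=14364 g(21,-9)=33915 g(21,-7)=62016 g(21,-5)=87210 g(21,-3)=90440 g(21,-1)=58786
t=22: g(22,-22)=1 g(22,-20)=21 g(22,-18)=209 g(22,-16)=1309 g(22,-14)=5775 g(22,-12)=19019 g(22,-10)=48279 g(22,-8)=95931 g(22,-6)=149226 g(22,-4)=177650 g(22,-2)=149226 g(22,0)=58786
t=23: g(23,-23)=1 g(23,-21)=22 g(23,-19)=230 g(23,-17)=1518 g(23,-15)=7084 g(23,-13)=24794 g(23,-11)=67298 g(23,-9)=144210 g(23,-7)=245157 g(23,-5)=326876 g(23,-3)=326876 g(23,-1)=208012
t=24: g(24,-24)=1 g(24,-22)=23 g(24,-20)=252 g(24,-18)=1748 g(24,-16)=8602 g(24,-14)=31878 g(24,-12)=92092 g(24,-10)=211508 g(24,-8)=389367 g(24,-6)=572033 g(24,-4)=653752 g(24,-2)=534888 g(24,0)=208012
t=25: g(25,-25)=1 g(25,-23)=24 g(25,-21)=275 g(25,-19)=2000 g(25,-17)=10350 g(25,-15)=40480 g(25,-13)=123970 g(25,-11)=303600 g(25,-9)=600875 g(25,-7)=961400 g(25,-5)=1225785 g(25,-3)=1188640 g(25,-1)=742900
t=26: g(26,-26)=1 g(26,-24)=25 g(26,-22)=299 g(26,-20)=2275 g(26,-18)=12350 g(26,-16)=50830 g(26,-14)=164450 g(26,-12)=427570 g(26,-10)=904475 g(26,-8)=1562275 g(26,-6)=2187185 g(26,-4)=2414425 g(26,-2)=1931540 g(26,0)=742900
t=27: g(27,-27)=1 g(27,-25)=26 g(27,-23)=324 g(27,-21)=2574 g(27,-19)=14625 g(27,-17)=63180 g(27,-15)=215280 g(27,-13)=592020 g(27,-11)=1332045 g(27,-9)=2466750 g(27,-7)=3749460 g(27,-5)=4601610 g(27,-3)=4345965 g(27,-1)=2674440
Paths never hitting 1: Σ_s g(27,s) = 20058300
Paths hitting 1: 2^27 - 20058300 = 114159428
P = 114159428/134217728 = 28539857/33554432

Answer: 28539857/33554432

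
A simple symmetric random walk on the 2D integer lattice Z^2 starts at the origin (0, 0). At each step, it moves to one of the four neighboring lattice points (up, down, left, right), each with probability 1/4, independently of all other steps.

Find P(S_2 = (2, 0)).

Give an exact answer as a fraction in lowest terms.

Answer: 1/16

Derivation:
Let h be the number of horizontal steps (so 2-h are vertical). To end at (2,0) need (h+2)/2 right-steps and ((2-h)+0)/2 up-steps.
Sum over h with 2 ≤ h ≤ 2, h ≡ 0 (mod 2), 2-h ≡ 0 (mod 2):
h=2: C(2,2)·C(2,2)·C(0,0) = 1·1·1 = 1
Total favorable: 1
Total paths: 4^2 = 16
P = 1/16 = 1/16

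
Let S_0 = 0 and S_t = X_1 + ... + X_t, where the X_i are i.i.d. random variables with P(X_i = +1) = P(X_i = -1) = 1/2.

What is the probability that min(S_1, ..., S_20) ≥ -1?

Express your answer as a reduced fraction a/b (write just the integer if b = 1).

Let f(t,s) = #length-t paths at position s with S_1..S_t all ≥ -1.
f(t,s) = f(t-1,s-1) + f(t-1,s+1) for s ≥ -1; f(t,s) = 0 for s < -1.
t=0: f(0,0)=1
t=1: f(1,-1)=1 f(1,1)=1
t=2: f(2,0)=2 f(2,2)=1
t=3: f(3,-1)=2 f(3,1)=3 f(3,3)=1
t=4: f(4,0)=5 f(4,2)=4 f(4,4)=1
t=5: f(5,-1)=5 f(5,1)=9 f(5,3)=5 f(5,5)=1
t=6: f(6,0)=14 f(6,2)=14 f(6,4)=6 f(6,6)=1
t=7: f(7,-1)=14 f(7,1)=28 f(7,3)=20 f(7,5)=7 f(7,7)=1
t=8: f(8,0)=42 f(8,2)=48 f(8,4)=27 f(8,6)=8 f(8,8)=1
t=9: f(9,-1)=42 f(9,1)=90 f(9,3)=75 f(9,5)=35 f(9,7)=9 f(9,9)=1
t=10: f(10,0)=132 f(10,2)=165 f(10,4)=110 f(10,6)=44 f(10,8)=10 f(10,10)=1
t=11: f(11,-1)=132 f(11,1)=297 f(11,3)=275 f(11,5)=154 f(11,7)=54 f(11,9)=11 f(11,11)=1
t=12: f(12,0)=429 f(12,2)=572 f(12,4)=429 f(12,6)=208 f(12,8)=65 f(12,10)=12 f(12,12)=1
t=13: f(13,-1)=429 f(13,1)=1001 f(13,3)=1001 f(13,5)=637 f(13,7)=273 f(13,9)=77 f(13,11)=13 f(13,13)=1
t=14: f(14,0)=1430 f(14,2)=2002 f(14,4)=1638 f(14,6)=910 f(14,8)=350 f(14,10)=90 f(14,12)=14 f(14,14)=1
t=15: f(15,-1)=1430 f(15,1)=3432 f(15,3)=3640 f(15,5)=2548 f(15,7)=1260 f(15,9)=440 f(15,11)=104 f(15,13)=15 f(15,15)=1
t=16: f(16,0)=4862 f(16,2)=7072 f(16,4)=6188 f(16,6)=3808 f(16,8)=1700 f(16,10)=544 f(16,12)=119 f(16,14)=16 f(16,16)=1
t=17: f(17,-1)=4862 f(17,1)=11934 f(17,3)=13260 f(17,5)=9996 f(17,7)=5508 f(17,9)=2244 f(17,11)=663 f(17,13)=135 f(17,15)=17 f(17,17)=1
t=18: f(18,0)=16796 f(18,2)=25194 f(18,4)=23256 f(18,6)=15504 f(18,8)=7752 f(18,10)=2907 f(18,12)=798 f(18,14)=152 f(18,16)=18 f(18,18)=1
t=19: f(19,-1)=16796 f(19,1)=41990 f(19,3)=48450 f(19,5)=38760 f(19,7)=23256 f(19,9)=10659 f(19,11)=3705 f(19,13)=950 f(19,15)=170 f(19,17)=19 f(19,19)=1
t=20: f(20,0)=58786 f(20,2)=90440 f(20,4)=87210 f(20,6)=62016 f(20,8)=33915 f(20,10)=14364 f(20,12)=4655 f(20,14)=1120 f(20,16)=189 f(20,18)=20 f(20,20)=1
Σ_s f(20,s) = 352716
P = 352716/1048576 = 88179/262144

Answer: 88179/262144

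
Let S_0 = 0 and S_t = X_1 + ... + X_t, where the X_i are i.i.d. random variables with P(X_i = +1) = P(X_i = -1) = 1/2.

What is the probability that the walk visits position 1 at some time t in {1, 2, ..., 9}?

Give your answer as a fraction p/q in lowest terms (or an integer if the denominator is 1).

Count via complement. Let g(t,s) = #length-t paths at position s with S_1..S_t all ≠ 1.
g(t,s) = g(t-1,s-1) + g(t-1,s+1) for s ≠ 1; g(t,1) = 0.
t=0: g(0,0)=1
t=1: g(1,-1)=1
t=2: g(2,-2)=1 g(2,0)=1
t=3: g(3,-3)=1 g(3,-1)=2
t=4: g(4,-4)=1 g(4,-2)=3 g(4,0)=2
t=5: g(5,-5)=1 g(5,-3)=4 g(5,-1)=5
t=6: g(6,-6)=1 g(6,-4)=5 g(6,-2)=9 g(6,0)=5
t=7: g(7,-7)=1 g(7,-5)=6 g(7,-3)=14 g(7,-1)=14
t=8: g(8,-8)=1 g(8,-6)=7 g(8,-4)=20 g(8,-2)=28 g(8,0)=14
t=9: g(9,-9)=1 g(9,-7)=8 g(9,-5)=27 g(9,-3)=48 g(9,-1)=42
Paths never hitting 1: Σ_s g(9,s) = 126
Paths hitting 1: 2^9 - 126 = 386
P = 386/512 = 193/256

Answer: 193/256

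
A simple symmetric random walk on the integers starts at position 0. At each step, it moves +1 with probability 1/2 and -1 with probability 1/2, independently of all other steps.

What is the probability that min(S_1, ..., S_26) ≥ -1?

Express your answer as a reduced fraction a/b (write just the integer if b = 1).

Let f(t,s) = #length-t paths at position s with S_1..S_t all ≥ -1.
f(t,s) = f(t-1,s-1) + f(t-1,s+1) for s ≥ -1; f(t,s) = 0 for s < -1.
t=0: f(0,0)=1
t=1: f(1,-1)=1 f(1,1)=1
t=2: f(2,0)=2 f(2,2)=1
t=3: f(3,-1)=2 f(3,1)=3 f(3,3)=1
t=4: f(4,0)=5 f(4,2)=4 f(4,4)=1
t=5: f(5,-1)=5 f(5,1)=9 f(5,3)=5 f(5,5)=1
t=6: f(6,0)=14 f(6,2)=14 f(6,4)=6 f(6,6)=1
t=7: f(7,-1)=14 f(7,1)=28 f(7,3)=20 f(7,5)=7 f(7,7)=1
t=8: f(8,0)=42 f(8,2)=48 f(8,4)=27 f(8,6)=8 f(8,8)=1
t=9: f(9,-1)=42 f(9,1)=90 f(9,3)=75 f(9,5)=35 f(9,7)=9 f(9,9)=1
t=10: f(10,0)=132 f(10,2)=165 f(10,4)=110 f(10,6)=44 f(10,8)=10 f(10,10)=1
t=11: f(11,-1)=132 f(11,1)=297 f(11,3)=275 f(11,5)=154 f(11,7)=54 f(11,9)=11 f(11,11)=1
t=12: f(12,0)=429 f(12,2)=572 f(12,4)=429 f(12,6)=208 f(12,8)=65 f(12,10)=12 f(12,12)=1
t=13: f(13,-1)=429 f(13,1)=1001 f(13,3)=1001 f(13,5)=637 f(13,7)=273 f(13,9)=77 f(13,11)=13 f(13,13)=1
t=14: f(14,0)=1430 f(14,2)=2002 f(14,4)=1638 f(14,6)=910 f(14,8)=350 f(14,10)=90 f(14,12)=14 f(14,14)=1
t=15: f(15,-1)=1430 f(15,1)=3432 f(15,3)=3640 f(15,5)=2548 f(15,7)=1260 f(15,9)=440 f(15,11)=104 f(15,13)=15 f(15,15)=1
t=16: f(16,0)=4862 f(16,2)=7072 f(16,4)=6188 f(16,6)=3808 f(16,8)=1700 f(16,10)=544 f(16,12)=119 f(16,14)=16 f(16,16)=1
t=17: f(17,-1)=4862 f(17,1)=11934 f(17,3)=13260 f(17,5)=9996 f(17,7)=5508 f(17,9)=2244 f(17,11)=663 f(17,13)=135 f(17,15)=17 f(17,17)=1
t=18: f(18,0)=16796 f(18,2)=25194 f(18,4)=23256 f(18,6)=15504 f(18,8)=7752 f(18,10)=2907 f(18,12)=798 f(18,14)=152 f(18,16)=18 f(18,18)=1
t=19: f(19,-1)=16796 f(19,1)=41990 f(19,3)=48450 f(19,5)=38760 f(19,7)=23256 f(19,9)=10659 f(19,11)=3705 f(19,13)=950 f(19,15)=170 f(19,17)=19 f(19,19)=1
t=20: f(20,0)=58786 f(20,2)=90440 f(20,4)=87210 f(20,6)=62016 f(20,8)=33915 f(20,10)=14364 f(20,12)=4655 f(20,14)=1120 f(20,16)=189 f(20,18)=20 f(20,20)=1
t=21: f(21,-1)=58786 f(21,1)=149226 f(21,3)=177650 f(21,5)=149226 f(21,7)=95931 f(21,9)=48279 f(21,11)=19019 f(21,13)=5775 f(21,15)=1309 f(21,17)=209 f(21,19)=21 f(21,21)=1
t=22: f(22,0)=208012 f(22,2)=326876 f(22,4)=326876 f(22,6)=245157 f(22,8)=144210 f(22,10)=67298 f(22,12)=24794 f(22,14)=7084 f(22,16)=1518 f(22,18)=230 f(22,20)=22 f(22,22)=1
t=23: f(23,-1)=208012 f(23,1)=534888 f(23,3)=653752 f(23,5)=572033 f(23,7)=389367 f(23,9)=211508 f(23,11)=92092 f(23,13)=31878 f(23,15)=8602 f(23,17)=1748 f(23,19)=252 f(23,21)=23 f(23,23)=1
t=24: f(24,0)=742900 f(24,2)=1188640 f(24,4)=1225785 f(24,6)=961400 f(24,8)=600875 f(24,10)=303600 f(24,12)=123970 f(24,14)=40480 f(24,16)=10350 f(24,18)=2000 f(24,20)=275 f(24,22)=24 f(24,24)=1
t=25: f(25,-1)=742900 f(25,1)=1931540 f(25,3)=2414425 f(25,5)=2187185 f(25,7)=1562275 f(25,9)=904475 f(25,11)=427570 f(25,13)=164450 f(25,15)=50830 f(25,17)=12350 f(25,19)=2275 f(25,21)=299 f(25,23)=25 f(25,25)=1
t=26: f(26,0)=2674440 f(26,2)=4345965 f(26,4)=4601610 f(26,6)=3749460 f(26,8)=2466750 f(26,10)=1332045 f(26,12)=592020 f(26,14)=215280 f(26,16)=63180 f(26,18)=14625 f(26,20)=2574 f(26,22)=324 f(26,24)=26 f(26,26)=1
Σ_s f(26,s) = 20058300
P = 20058300/67108864 = 5014575/16777216

Answer: 5014575/16777216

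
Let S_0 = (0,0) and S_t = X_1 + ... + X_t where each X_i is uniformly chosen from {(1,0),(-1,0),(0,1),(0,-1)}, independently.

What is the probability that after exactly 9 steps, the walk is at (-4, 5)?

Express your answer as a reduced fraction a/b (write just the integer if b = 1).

Let h be the number of horizontal steps (so 9-h are vertical). To end at (-4,5) need (h-4)/2 right-steps and ((9-h)+5)/2 up-steps.
Sum over h with 4 ≤ h ≤ 4, h ≡ 0 (mod 2), 9-h ≡ 1 (mod 2):
h=4: C(9,4)·C(4,0)·C(5,5) = 126·1·1 = 126
Total favorable: 126
Total paths: 4^9 = 262144
P = 126/262144 = 63/131072

Answer: 63/131072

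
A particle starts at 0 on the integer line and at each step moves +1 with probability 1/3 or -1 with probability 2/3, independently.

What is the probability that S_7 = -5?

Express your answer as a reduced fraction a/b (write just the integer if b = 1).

Answer: 448/2187

Derivation:
To reach position -5 after 7 steps: need 1 step of +1 and 6 steps of -1.
Number of such sequences: C(7,1) = 7
Each has probability (1/3)^1 · (2/3)^6 = 64/2187
P = 7 · 64/2187 = 448/2187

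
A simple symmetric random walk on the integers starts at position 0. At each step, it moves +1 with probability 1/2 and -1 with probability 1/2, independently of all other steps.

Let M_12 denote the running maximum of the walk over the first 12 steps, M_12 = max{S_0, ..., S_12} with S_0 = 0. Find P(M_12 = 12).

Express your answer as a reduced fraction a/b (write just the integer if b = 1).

Answer: 1/4096

Derivation:
Let M_12 = max(S_0,...,S_12). Use the reflection principle: for j ≥ 1, #{paths with M_12 ≥ j} = #{S_12 ≥ j} + #{S_12 ≥ j+1}.
By reflection, #{M_12 ≥ 12} = #{S_12 ≥ 12} + #{S_12 ≥ 13} = 1 + 0 = 1.
#{M_12 ≥ 13} = #{S_12 ≥ 13} + #{S_12 ≥ 14} = 0 + 0 = 0.
#{M_12 = 12} = 1 - 0 = 1.
P(M_12 = 12) = 1/4096 = 1/4096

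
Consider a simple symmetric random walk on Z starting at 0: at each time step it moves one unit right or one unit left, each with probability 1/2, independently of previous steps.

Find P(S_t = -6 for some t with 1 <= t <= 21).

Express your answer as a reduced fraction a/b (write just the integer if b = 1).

Answer: 24805/131072

Derivation:
Count via complement. Let g(t,s) = #length-t paths at position s with S_1..S_t all ≠ -6.
g(t,s) = g(t-1,s-1) + g(t-1,s+1) for s ≠ -6; g(t,-6) = 0.
t=0: g(0,0)=1
t=1: g(1,-1)=1 g(1,1)=1
t=2: g(2,-2)=1 g(2,0)=2 g(2,2)=1
t=3: g(3,-3)=1 g(3,-1)=3 g(3,1)=3 g(3,3)=1
t=4: g(4,-4)=1 g(4,-2)=4 g(4,0)=6 g(4,2)=4 g(4,4)=1
t=5: g(5,-5)=1 g(5,-3)=5 g(5,-1)=10 g(5,1)=10 g(5,3)=5 g(5,5)=1
t=6: g(6,-4)=6 g(6,-2)=15 g(6,0)=20 g(6,2)=15 g(6,4)=6 g(6,6)=1
t=7: g(7,-5)=6 g(7,-3)=21 g(7,-1)=35 g(7,1)=35 g(7,3)=21 g(7,5)=7 g(7,7)=1
t=8: g(8,-4)=27 g(8,-2)=56 g(8,0)=70 g(8,2)=56 g(8,4)=28 g(8,6)=8 g(8,8)=1
t=9: g(9,-5)=27 g(9,-3)=83 g(9,-1)=126 g(9,1)=126 g(9,3)=84 g(9,5)=36 g(9,7)=9 g(9,9)=1
t=10: g(10,-4)=110 g(10,-2)=209 g(10,0)=252 g(10,2)=210 g(10,4)=120 g(10,6)=45 g(10,8)=10 g(10,10)=1
t=11: g(11,-5)=110 g(11,-3)=319 g(11,-1)=461 g(11,1)=462 g(11,3)=330 g(11,5)=165 g(11,7)=55 g(11,9)=11 g(11,11)=1
t=12: g(12,-4)=429 g(12,-2)=780 g(12,0)=923 g(12,2)=792 g(12,4)=495 g(12,6)=220 g(12,8)=66 g(12,10)=12 g(12,12)=1
t=13: g(13,-5)=429 g(13,-3)=1209 g(13,-1)=1703 g(13,1)=1715 g(13,3)=1287 g(13,5)=715 g(13,7)=286 g(13,9)=78 g(13,11)=13 g(13,13)=1
t=14: g(14,-4)=1638 g(14,-2)=2912 g(14,0)=3418 g(14,2)=3002 g(14,4)=2002 g(14,6)=1001 g(14,8)=364 g(14,10)=91 g(14,12)=14 g(14,14)=1
t=15: g(15,-5)=1638 g(15,-3)=4550 g(15,-1)=6330 g(15,1)=6420 g(15,3)=5004 g(15,5)=3003 g(15,7)=1365 g(15,9)=455 g(15,11)=105 g(15,13)=15 g(15,15)=1
t=16: g(16,-4)=6188 g(16,-2)=10880 g(16,0)=12750 g(16,2)=11424 g(16,4)=8007 g(16,6)=4368 g(16,8)=1820 g(16,10)=560 g(16,12)=120 g(16,14)=16 g(16,16)=1
t=17: g(17,-5)=6188 g(17,-3)=17068 g(17,-1)=23630 g(17,1)=24174 g(17,3)=19431 g(17,5)=12375 g(17,7)=6188 g(17,9)=2380 g(17,11)=680 g(17,13)=136 g(17,15)=17 g(17,17)=1
t=18: g(18,-4)=23256 g(18,-2)=40698 g(18,0)=47804 g(18,2)=43605 g(18,4)=31806 g(18,6)=18563 g(18,8)=8568 g(18,10)=3060 g(18,12)=816 g(18,14)=153 g(18,16)=18 g(18,18)=1
t=19: g(19,-5)=23256 g(19,-3)=63954 g(19,-1)=88502 g(19,1)=91409 g(19,3)=75411 g(19,5)=50369 g(19,7)=27131 g(19,9)=11628 g(19,11)=3876 g(19,13)=969 g(19,15)=171 g(19,17)=19 g(19,19)=1
t=20: g(20,-4)=87210 g(20,-2)=152456 g(20,0)=179911 g(20,2)=166820 g(20,4)=125780 g(20,6)=77500 g(20,8)=38759 g(20,10)=15504 g(20,12)=4845 g(20,14)=1140 g(20,16)=190 g(20,18)=20 g(20,20)=1
t=21: g(21,-5)=87210 g(21,-3)=239666 g(21,-1)=332367 g(21,1)=346731 g(21,3)=292600 g(21,5)=203280 g(21,7)=116259 g(21,9)=54263 g(21,11)=20349 g(21,13)=5985 g(21,15)=1330 g(21,17)=210 g(21,19)=21 g(21,21)=1
Paths never hitting -6: Σ_s g(21,s) = 1700272
Paths hitting -6: 2^21 - 1700272 = 396880
P = 396880/2097152 = 24805/131072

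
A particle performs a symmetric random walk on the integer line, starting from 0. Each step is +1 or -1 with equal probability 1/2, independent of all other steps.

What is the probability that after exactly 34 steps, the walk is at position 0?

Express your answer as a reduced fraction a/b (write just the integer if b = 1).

Answer: 583401555/4294967296

Derivation:
To return to 0 after 34 steps: need exactly 17 steps of +1 and 17 of -1.
Favorable paths: C(34,17) = 2333606220
Total paths: 2^34 = 17179869184
P = 2333606220/17179869184 = 583401555/4294967296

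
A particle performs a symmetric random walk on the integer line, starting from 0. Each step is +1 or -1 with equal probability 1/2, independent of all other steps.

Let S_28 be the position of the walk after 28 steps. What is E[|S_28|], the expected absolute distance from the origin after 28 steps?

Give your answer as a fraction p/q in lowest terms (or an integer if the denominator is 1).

Answer: 35102025/8388608

Derivation:
S_28 takes values m ≡ 0 (mod 2) with |m| ≤ 28; P(S_28=m) = C(28,(28+m)/2)/2^28.
Total paths: 2^28 = 268435456
Distribution: P(S=-28)=1/268435456, P(S=-26)=28/268435456, P(S=-24)=378/268435456, P(S=-22)=3276/268435456, P(S=-20)=20475/268435456, P(S=-18)=98280/268435456, P(S=-16)=376740/268435456, P(S=-14)=1184040/268435456, P(S=-12)=3108105/268435456, P(S=-10)=6906900/268435456, P(S=-8)=13123110/268435456, P(S=-6)=21474180/268435456, P(S=-4)=30421755/268435456, P(S=-2)=37442160/268435456, P(S=0)=40116600/268435456, P(S=2)=37442160/268435456, P(S=4)=30421755/268435456, P(S=6)=21474180/268435456, P(S=8)=13123110/268435456, P(S=10)=6906900/268435456, P(S=12)=3108105/268435456, P(S=14)=1184040/268435456, P(S=16)=376740/268435456, P(S=18)=98280/268435456, P(S=20)=20475/268435456, P(S=22)=3276/268435456, P(S=24)=378/268435456, P(S=26)=28/268435456, P(S=28)=1/268435456
E[|S_28|] = Σ_m |m|·P(S_28=m) = 1123264800/268435456 = 35102025/8388608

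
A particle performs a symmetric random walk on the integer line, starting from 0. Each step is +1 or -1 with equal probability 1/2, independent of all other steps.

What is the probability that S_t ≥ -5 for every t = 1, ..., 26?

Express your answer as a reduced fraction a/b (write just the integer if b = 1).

Answer: 50480055/67108864

Derivation:
Let f(t,s) = #length-t paths at position s with S_1..S_t all ≥ -5.
f(t,s) = f(t-1,s-1) + f(t-1,s+1) for s ≥ -5; f(t,s) = 0 for s < -5.
t=0: f(0,0)=1
t=1: f(1,-1)=1 f(1,1)=1
t=2: f(2,-2)=1 f(2,0)=2 f(2,2)=1
t=3: f(3,-3)=1 f(3,-1)=3 f(3,1)=3 f(3,3)=1
t=4: f(4,-4)=1 f(4,-2)=4 f(4,0)=6 f(4,2)=4 f(4,4)=1
t=5: f(5,-5)=1 f(5,-3)=5 f(5,-1)=10 f(5,1)=10 f(5,3)=5 f(5,5)=1
t=6: f(6,-4)=6 f(6,-2)=15 f(6,0)=20 f(6,2)=15 f(6,4)=6 f(6,6)=1
t=7: f(7,-5)=6 f(7,-3)=21 f(7,-1)=35 f(7,1)=35 f(7,3)=21 f(7,5)=7 f(7,7)=1
t=8: f(8,-4)=27 f(8,-2)=56 f(8,0)=70 f(8,2)=56 f(8,4)=28 f(8,6)=8 f(8,8)=1
t=9: f(9,-5)=27 f(9,-3)=83 f(9,-1)=126 f(9,1)=126 f(9,3)=84 f(9,5)=36 f(9,7)=9 f(9,9)=1
t=10: f(10,-4)=110 f(10,-2)=209 f(10,0)=252 f(10,2)=210 f(10,4)=120 f(10,6)=45 f(10,8)=10 f(10,10)=1
t=11: f(11,-5)=110 f(11,-3)=319 f(11,-1)=461 f(11,1)=462 f(11,3)=330 f(11,5)=165 f(11,7)=55 f(11,9)=11 f(11,11)=1
t=12: f(12,-4)=429 f(12,-2)=780 f(12,0)=923 f(12,2)=792 f(12,4)=495 f(12,6)=220 f(12,8)=66 f(12,10)=12 f(12,12)=1
t=13: f(13,-5)=429 f(13,-3)=1209 f(13,-1)=1703 f(13,1)=1715 f(13,3)=1287 f(13,5)=715 f(13,7)=286 f(13,9)=78 f(13,11)=13 f(13,13)=1
t=14: f(14,-4)=1638 f(14,-2)=2912 f(14,0)=3418 f(14,2)=3002 f(14,4)=2002 f(14,6)=1001 f(14,8)=364 f(14,10)=91 f(14,12)=14 f(14,14)=1
t=15: f(15,-5)=1638 f(15,-3)=4550 f(15,-1)=6330 f(15,1)=6420 f(15,3)=5004 f(15,5)=3003 f(15,7)=1365 f(15,9)=455 f(15,11)=105 f(15,13)=15 f(15,15)=1
t=16: f(16,-4)=6188 f(16,-2)=10880 f(16,0)=12750 f(16,2)=11424 f(16,4)=8007 f(16,6)=4368 f(16,8)=1820 f(16,10)=560 f(16,12)=120 f(16,14)=16 f(16,16)=1
t=17: f(17,-5)=6188 f(17,-3)=17068 f(17,-1)=23630 f(17,1)=24174 f(17,3)=19431 f(17,5)=12375 f(17,7)=6188 f(17,9)=2380 f(17,11)=680 f(17,13)=136 f(17,15)=17 f(17,17)=1
t=18: f(18,-4)=23256 f(18,-2)=40698 f(18,0)=47804 f(18,2)=43605 f(18,4)=31806 f(18,6)=18563 f(18,8)=8568 f(18,10)=3060 f(18,12)=816 f(18,14)=153 f(18,16)=18 f(18,18)=1
t=19: f(19,-5)=23256 f(19,-3)=63954 f(19,-1)=88502 f(19,1)=91409 f(19,3)=75411 f(19,5)=50369 f(19,7)=27131 f(19,9)=11628 f(19,11)=3876 f(19,13)=969 f(19,15)=171 f(19,17)=19 f(19,19)=1
t=20: f(20,-4)=87210 f(20,-2)=152456 f(20,0)=179911 f(20,2)=166820 f(20,4)=125780 f(20,6)=77500 f(20,8)=38759 f(20,10)=15504 f(20,12)=4845 f(20,14)=1140 f(20,16)=190 f(20,18)=20 f(20,20)=1
t=21: f(21,-5)=87210 f(21,-3)=239666 f(21,-1)=332367 f(21,1)=346731 f(21,3)=292600 f(21,5)=203280 f(21,7)=116259 f(21,9)=54263 f(21,11)=20349 f(21,13)=5985 f(21,15)=1330 f(21,17)=210 f(21,19)=21 f(21,21)=1
t=22: f(22,-4)=326876 f(22,-2)=572033 f(22,0)=679098 f(22,2)=639331 f(22,4)=495880 f(22,6)=319539 f(22,8)=170522 f(22,10)=74612 f(22,12)=26334 f(22,14)=7315 f(22,16)=1540 f(22,18)=231 f(22,20)=22 f(22,22)=1
t=23: f(23,-5)=326876 f(23,-3)=898909 f(23,-1)=1251131 f(23,1)=1318429 f(23,3)=1135211 f(23,5)=815419 f(23,7)=490061 f(23,9)=245134 f(23,11)=100946 f(23,13)=33649 f(23,15)=8855 f(23,17)=1771 f(23,19)=253 f(23,21)=23 f(23,23)=1
t=24: f(24,-4)=1225785 f(24,-2)=2150040 f(24,0)=2569560 f(24,2)=2453640 f(24,4)=1950630 f(24,6)=1305480 f(24,8)=735195 f(24,10)=346080 f(24,12)=134595 f(24,14)=42504 f(24,16)=10626 f(24,18)=2024 f(24,20)=276 f(24,22)=24 f(24,24)=1
t=25: f(25,-5)=1225785 f(25,-3)=3375825 f(25,-1)=4719600 f(25,1)=5023200 f(25,3)=4404270 f(25,5)=3256110 f(25,7)=2040675 f(25,9)=1081275 f(25,11)=480675 f(25,13)=177099 f(25,15)=53130 f(25,17)=12650 f(25,19)=2300 f(25,21)=300 f(25,23)=25 f(25,25)=1
t=26: f(26,-4)=4601610 f(26,-2)=8095425 f(26,0)=9742800 f(26,2)=9427470 f(26,4)=7660380 f(26,6)=5296785 f(26,8)=3121950 f(26,10)=1561950 f(26,12)=657774 f(26,14)=230229 f(26,16)=65780 f(26,18)=14950 f(26,20)=2600 f(26,22)=325 f(26,24)=26 f(26,26)=1
Σ_s f(26,s) = 50480055
P = 50480055/67108864 = 50480055/67108864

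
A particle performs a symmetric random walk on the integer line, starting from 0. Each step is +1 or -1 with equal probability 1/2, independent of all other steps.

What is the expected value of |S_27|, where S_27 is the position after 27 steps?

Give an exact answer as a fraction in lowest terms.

Answer: 35102025/8388608

Derivation:
S_27 takes values m ≡ 1 (mod 2) with |m| ≤ 27; P(S_27=m) = C(27,(27+m)/2)/2^27.
Total paths: 2^27 = 134217728
Distribution: P(S=-27)=1/134217728, P(S=-25)=27/134217728, P(S=-23)=351/134217728, P(S=-21)=2925/134217728, P(S=-19)=17550/134217728, P(S=-17)=80730/134217728, P(S=-15)=296010/134217728, P(S=-13)=888030/134217728, P(S=-11)=2220075/134217728, P(S=-9)=4686825/134217728, P(S=-7)=8436285/134217728, P(S=-5)=13037895/134217728, P(S=-3)=17383860/134217728, P(S=-1)=20058300/134217728, P(S=1)=20058300/134217728, P(S=3)=17383860/134217728, P(S=5)=13037895/134217728, P(S=7)=8436285/134217728, P(S=9)=4686825/134217728, P(S=11)=2220075/134217728, P(S=13)=888030/134217728, P(S=15)=296010/134217728, P(S=17)=80730/134217728, P(S=19)=17550/134217728, P(S=21)=2925/134217728, P(S=23)=351/134217728, P(S=25)=27/134217728, P(S=27)=1/134217728
E[|S_27|] = Σ_m |m|·P(S_27=m) = 561632400/134217728 = 35102025/8388608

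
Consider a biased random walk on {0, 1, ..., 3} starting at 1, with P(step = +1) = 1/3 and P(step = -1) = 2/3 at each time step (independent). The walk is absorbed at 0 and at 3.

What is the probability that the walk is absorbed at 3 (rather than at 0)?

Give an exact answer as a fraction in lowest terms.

Biased walk: p = 1/3, q = 2/3, r = q/p = 2
Gambler's ruin: P(hit 3 before 0 | start at 1) = (1 - r^a)/(1 - r^N)
r^1 = 2; r^3 = 8
P = (1 - 2) / (1 - 8) = -1 / -7 = 1/7

Answer: 1/7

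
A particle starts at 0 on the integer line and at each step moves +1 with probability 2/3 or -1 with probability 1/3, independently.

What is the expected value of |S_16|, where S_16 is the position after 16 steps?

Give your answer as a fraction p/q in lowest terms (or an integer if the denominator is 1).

S_16 takes values m ≡ 0 (mod 2) with |m| ≤ 16; P(S_16=m) = C(16,(16+m)/2) · (2/3)^((16+m)/2) · (1/3)^((16-m)/2).
Distribution: P(S=-16)=1/43046721, P(S=-14)=32/43046721, P(S=-12)=160/14348907, P(S=-10)=4480/43046721, P(S=-8)=29120/43046721, P(S=-6)=46592/14348907, P(S=-4)=512512/43046721, P(S=-2)=1464320/43046721, P(S=0)=366080/4782969, P(S=2)=5857280/43046721, P(S=4)=8200192/43046721, P(S=6)=2981888/14348907, P(S=8)=7454720/43046721, P(S=10)=4587520/43046721, P(S=12)=655360/14348907, P(S=14)=524288/43046721, P(S=16)=65536/43046721
E[|S_16|] = Σ_m |m|·P(S_16=m) = 80595056/14348907

Answer: 80595056/14348907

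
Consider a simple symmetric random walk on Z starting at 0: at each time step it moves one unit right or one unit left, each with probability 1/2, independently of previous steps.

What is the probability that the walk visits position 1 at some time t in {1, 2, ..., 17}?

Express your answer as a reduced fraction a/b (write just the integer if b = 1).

Answer: 53381/65536

Derivation:
Count via complement. Let g(t,s) = #length-t paths at position s with S_1..S_t all ≠ 1.
g(t,s) = g(t-1,s-1) + g(t-1,s+1) for s ≠ 1; g(t,1) = 0.
t=0: g(0,0)=1
t=1: g(1,-1)=1
t=2: g(2,-2)=1 g(2,0)=1
t=3: g(3,-3)=1 g(3,-1)=2
t=4: g(4,-4)=1 g(4,-2)=3 g(4,0)=2
t=5: g(5,-5)=1 g(5,-3)=4 g(5,-1)=5
t=6: g(6,-6)=1 g(6,-4)=5 g(6,-2)=9 g(6,0)=5
t=7: g(7,-7)=1 g(7,-5)=6 g(7,-3)=14 g(7,-1)=14
t=8: g(8,-8)=1 g(8,-6)=7 g(8,-4)=20 g(8,-2)=28 g(8,0)=14
t=9: g(9,-9)=1 g(9,-7)=8 g(9,-5)=27 g(9,-3)=48 g(9,-1)=42
t=10: g(10,-10)=1 g(10,-8)=9 g(10,-6)=35 g(10,-4)=75 g(10,-2)=90 g(10,0)=42
t=11: g(11,-11)=1 g(11,-9)=10 g(11,-7)=44 g(11,-5)=110 g(11,-3)=165 g(11,-1)=132
t=12: g(12,-12)=1 g(12,-10)=11 g(12,-8)=54 g(12,-6)=154 g(12,-4)=275 g(12,-2)=297 g(12,0)=132
t=13: g(13,-13)=1 g(13,-11)=12 g(13,-9)=65 g(13,-7)=208 g(13,-5)=429 g(13,-3)=572 g(13,-1)=429
t=14: g(14,-14)=1 g(14,-12)=13 g(14,-10)=77 g(14,-8)=273 g(14,-6)=637 g(14,-4)=1001 g(14,-2)=1001 g(14,0)=429
t=15: g(15,-15)=1 g(15,-13)=14 g(15,-11)=90 g(15,-9)=350 g(15,-7)=910 g(15,-5)=1638 g(15,-3)=2002 g(15,-1)=1430
t=16: g(16,-16)=1 g(16,-14)=15 g(16,-12)=104 g(16,-10)=440 g(16,-8)=1260 g(16,-6)=2548 g(16,-4)=3640 g(16,-2)=3432 g(16,0)=1430
t=17: g(17,-17)=1 g(17,-15)=16 g(17,-13)=119 g(17,-11)=544 g(17,-9)=1700 g(17,-7)=3808 g(17,-5)=6188 g(17,-3)=7072 g(17,-1)=4862
Paths never hitting 1: Σ_s g(17,s) = 24310
Paths hitting 1: 2^17 - 24310 = 106762
P = 106762/131072 = 53381/65536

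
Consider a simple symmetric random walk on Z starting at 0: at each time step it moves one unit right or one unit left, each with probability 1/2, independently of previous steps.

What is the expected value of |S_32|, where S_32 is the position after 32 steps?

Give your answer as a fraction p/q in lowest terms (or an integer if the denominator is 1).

S_32 takes values m ≡ 0 (mod 2) with |m| ≤ 32; P(S_32=m) = C(32,(32+m)/2)/2^32.
Total paths: 2^32 = 4294967296
Distribution: P(S=-32)=1/4294967296, P(S=-30)=32/4294967296, P(S=-28)=496/4294967296, P(S=-26)=4960/4294967296, P(S=-24)=35960/4294967296, P(S=-22)=201376/4294967296, P(S=-20)=906192/4294967296, P(S=-18)=3365856/4294967296, P(S=-16)=10518300/4294967296, P(S=-14)=28048800/4294967296, P(S=-12)=64512240/4294967296, P(S=-10)=129024480/4294967296, P(S=-8)=225792840/4294967296, P(S=-6)=347373600/4294967296, P(S=-4)=471435600/4294967296, P(S=-2)=565722720/4294967296, P(S=0)=601080390/4294967296, P(S=2)=565722720/4294967296, P(S=4)=471435600/4294967296, P(S=6)=347373600/4294967296, P(S=8)=225792840/4294967296, P(S=10)=129024480/4294967296, P(S=12)=64512240/4294967296, P(S=14)=28048800/4294967296, P(S=16)=10518300/4294967296, P(S=18)=3365856/4294967296, P(S=20)=906192/4294967296, P(S=22)=201376/4294967296, P(S=24)=35960/4294967296, P(S=26)=4960/4294967296, P(S=28)=496/4294967296, P(S=30)=32/4294967296, P(S=32)=1/4294967296
E[|S_32|] = Σ_m |m|·P(S_32=m) = 19234572480/4294967296 = 300540195/67108864

Answer: 300540195/67108864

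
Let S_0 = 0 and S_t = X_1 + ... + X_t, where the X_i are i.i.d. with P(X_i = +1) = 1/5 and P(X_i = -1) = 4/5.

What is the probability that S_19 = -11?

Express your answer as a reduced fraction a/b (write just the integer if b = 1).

To reach position -11 after 19 steps: need 4 steps of +1 and 15 steps of -1.
Number of such sequences: C(19,4) = 3876
Each has probability (1/5)^4 · (4/5)^15 = 1073741824/19073486328125
P = 3876 · 1073741824/19073486328125 = 4161823309824/19073486328125

Answer: 4161823309824/19073486328125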